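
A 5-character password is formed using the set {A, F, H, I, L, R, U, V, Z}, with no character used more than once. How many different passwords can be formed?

Choose and order 5 of the 9 symbols: the first character has 9 options, the next 8, and so on down to 5.
That product is 9 × 8 × 7 × 6 × 5 = 15120.

15120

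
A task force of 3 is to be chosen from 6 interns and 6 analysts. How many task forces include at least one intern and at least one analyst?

With no constraint there are C(12,3) = 220 possible selections.
Subtract selections that omit an entire group: no interns → C(6,3) = 20; no analysts → C(6,3) = 20.
Both groups omitted at once is impossible, so 220 − 40 = 180.

180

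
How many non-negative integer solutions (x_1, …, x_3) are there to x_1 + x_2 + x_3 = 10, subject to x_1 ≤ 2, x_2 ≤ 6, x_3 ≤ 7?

By stars and bars, unrestricted non-negative solutions to x_1+…+x_3 = 10 number C(10+2,2) = 66.
Subtract solutions that violate a single cap (substitute x_i' = x_i − (cap_i+1)): x_1 ≥ 3 gives C(9,2) = 36; x_2 ≥ 7 gives C(5,2) = 10; x_3 ≥ 8 gives C(4,2) = 6. Together 52.
Add back pairs where two caps are both exceeded: 1 + 0 + 0 = 1.
By inclusion–exclusion the count is 66 − 52 + 1 = 15.

15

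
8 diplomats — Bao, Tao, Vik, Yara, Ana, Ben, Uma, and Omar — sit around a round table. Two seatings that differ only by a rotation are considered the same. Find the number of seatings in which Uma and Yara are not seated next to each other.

All circular seatings of 8 people number (7)! = 5040.
Seatings with Uma beside Yara: treat them as a block with 2 internal orders, giving 2 × (6)! = 1440.
Subtracting, 5040 − 1440 = 3600.

3600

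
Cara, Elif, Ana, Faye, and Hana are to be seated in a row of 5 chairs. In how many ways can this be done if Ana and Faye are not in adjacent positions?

72

There are 5! = 120 arrangements in all. If Ana and Faye are adjacent, merging them into one block gives 2·(4)! = 48 arrangements.
Complementary counting: 120 − 48 = 72.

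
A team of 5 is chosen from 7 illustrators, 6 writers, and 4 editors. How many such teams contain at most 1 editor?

Split by how many editors are chosen (0 through 1).
Sum: C(4,0)·C(13,5) + C(4,1)·C(13,4) = 1287 + 2860 = 4147.

4147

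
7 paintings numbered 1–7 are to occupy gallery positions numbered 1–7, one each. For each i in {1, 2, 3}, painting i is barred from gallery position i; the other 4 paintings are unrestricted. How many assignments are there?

3216

Let Aᵢ (for i ∈ {1, 2, 3}) be the placements that put painting i in its forbidden gallery position. Any j of these fix j positions, leaving (7−j)! ways to fill the rest, and there are C(3,j) ways to pick which j.
By inclusion–exclusion, the number of valid placements is Σ_{j=0}^{3} (−1)^j C(3,j)·(7−j)!.
Computing: 5040 − 2160 + 360 − 24 = 3216.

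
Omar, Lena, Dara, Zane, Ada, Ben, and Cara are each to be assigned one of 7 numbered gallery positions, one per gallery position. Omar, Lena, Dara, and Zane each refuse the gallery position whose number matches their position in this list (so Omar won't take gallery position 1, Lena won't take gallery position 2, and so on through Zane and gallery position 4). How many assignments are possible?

2790

Let Aᵢ (for 1 ≤ i ≤ 4) be the placements that put person i in their forbidden gallery position. Any j of these fix j positions, leaving (7−j)! ways to fill the rest, and there are C(4,j) ways to pick which j.
By inclusion–exclusion, the number of valid placements is Σ_{j=0}^{4} (−1)^j C(4,j)·(7−j)!.
Computing: 5040 − 2880 + 720 − 96 + 6 = 2790.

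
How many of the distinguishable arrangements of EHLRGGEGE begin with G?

3360

Fix G in the first position and arrange the remaining 8 letters.
Those 8 letters have E appearing 3 times and G appearing twice, giving (8)!/(3!·2!) = 3360.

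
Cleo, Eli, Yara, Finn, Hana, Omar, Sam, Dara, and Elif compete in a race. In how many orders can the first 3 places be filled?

504

There are 9 choices for 1st place, 8 for 2nd, and 7 for 3rd.
That gives 9 × 8 × 7 = 504.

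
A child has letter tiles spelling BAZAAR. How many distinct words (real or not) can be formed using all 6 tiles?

120

The 6 letters of BAZAAR have repeats: A appearing 3 times.
So there are 6! / (3!) = 120 distinguishable arrangements.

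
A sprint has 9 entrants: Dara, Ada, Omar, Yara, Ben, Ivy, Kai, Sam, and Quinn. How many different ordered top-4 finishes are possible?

This is an ordered selection of 4 from 9: P(9,4).
That gives 9 × 8 × 7 × 6 = 3024.

3024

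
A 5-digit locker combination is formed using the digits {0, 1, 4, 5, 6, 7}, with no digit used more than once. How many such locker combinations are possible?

This is a permutation of 5 out of 6: P(6,5) = 6!/1!.
6 × 5 × 4 × 3 × 2 = 720.

720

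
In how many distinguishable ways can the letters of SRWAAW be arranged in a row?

180

Letter multiplicities in SRWAAW: A×2, R×1, S×1, W×2.
So there are 6! / (2!·2!) = 180 distinguishable arrangements.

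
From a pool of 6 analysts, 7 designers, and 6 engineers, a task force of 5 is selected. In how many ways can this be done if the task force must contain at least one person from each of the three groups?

8295

With no constraint there are C(19,5) = 11628 possible selections.
Subtract selections that omit an entire group: no analysts → C(13,5) = 1287; no designers → C(12,5) = 792; no engineers → C(13,5) = 1287.
Add back selections omitting two groups (i.e. drawn from a single group): C(6,5) + C(7,5) + C(6,5) = 33.
By inclusion–exclusion: 11628 − 3366 + 33 = 8295.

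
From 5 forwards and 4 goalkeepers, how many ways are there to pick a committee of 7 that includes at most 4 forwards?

Split by how many forwards are chosen (0 through 4).
Sum: C(5,0)·C(4,7) + C(5,1)·C(4,6) + C(5,2)·C(4,5) + C(5,3)·C(4,4) + C(5,4)·C(4,3) = 0 + 0 + 0 + 10 + 20 = 30.

30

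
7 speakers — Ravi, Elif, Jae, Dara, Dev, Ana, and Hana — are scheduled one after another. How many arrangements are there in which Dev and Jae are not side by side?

3600

Of the 7! = 5040 arrangements, those with Dev and Jae adjacent number 2 × 6! = 1440 (treat the pair as a block with 2 internal orders).
Complementary counting: 5040 − 1440 = 3600.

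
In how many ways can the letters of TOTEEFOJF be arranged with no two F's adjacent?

17640

There are 9!/(2!·2!·2!·2!) = 22680 arrangements of TOTEEFOJF in total.
If the two F's are adjacent, glue them into one block, leaving 8 items to arrange: (8)!/(2!·2!·2!) = 5040 ways.
Hence 22680 − 5040 = 17640.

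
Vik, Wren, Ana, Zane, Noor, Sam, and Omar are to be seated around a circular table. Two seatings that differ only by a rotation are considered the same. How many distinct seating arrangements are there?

Around a circle, 7 distinct people have 7!/7 = (6)! = 720 rotationally distinct seatings.

720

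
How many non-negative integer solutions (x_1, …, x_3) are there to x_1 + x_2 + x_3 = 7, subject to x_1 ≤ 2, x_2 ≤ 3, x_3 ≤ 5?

Ignoring the caps, the number of non-negative solutions to x_1+…+x_3 = 7 is C(9,2) = 36.
Subtract solutions that violate a single cap (substitute x_i' = x_i − (cap_i+1)): x_1 ≥ 3 gives C(6,2) = 15; x_2 ≥ 4 gives C(5,2) = 10; x_3 ≥ 6 gives C(3,2) = 3. Together 28.
Add back pairs where two caps are both exceeded: 1 + 0 + 0 = 1.
By inclusion–exclusion the count is 36 − 28 + 1 = 9.

9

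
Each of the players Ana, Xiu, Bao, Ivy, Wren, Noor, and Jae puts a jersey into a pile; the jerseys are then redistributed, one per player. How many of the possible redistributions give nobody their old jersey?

1854

Let Aᵢ be the assignments in which player i gets their old jersey. We want the size of the complement of A₁∪…∪A_7.
By inclusion–exclusion this is Σ_{j=0}^{7} (−1)^j C(7,j)·(7−j)!.
Computing: 5040 − 5040 + 2520 − 840 + 210 − 42 + 7 − 1 = 1854.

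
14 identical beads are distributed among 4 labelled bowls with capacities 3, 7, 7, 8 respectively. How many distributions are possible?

194

Ignoring the caps, the number of non-negative solutions to x_1+…+x_4 = 14 is C(17,3) = 680.
Subtract solutions that violate a single cap (substitute x_i' = x_i − (cap_i+1)): x_1 ≥ 4 gives C(13,3) = 286; x_2 ≥ 8 gives C(9,3) = 84; x_3 ≥ 8 gives C(9,3) = 84; x_4 ≥ 9 gives C(8,3) = 56. Together 510.
Add back pairs where two caps are both exceeded: 10 + 10 + 4 + 0 + 0 + 0 = 24.
By inclusion–exclusion the count is 680 − 510 + 24 = 194.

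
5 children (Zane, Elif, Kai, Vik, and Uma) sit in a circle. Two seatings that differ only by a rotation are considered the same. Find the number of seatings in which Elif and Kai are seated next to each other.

12

Treat {Elif, Kai} as one unit (2 internal orders) and seat the resulting 4 units around the table: (3)! circular arrangements.
So 2 × (3)! = 2 × 6 = 12.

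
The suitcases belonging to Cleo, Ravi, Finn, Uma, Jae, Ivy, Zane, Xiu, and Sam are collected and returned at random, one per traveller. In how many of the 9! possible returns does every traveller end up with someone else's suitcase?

133496

Count assignments avoiding every fixed point. For any j of the 9 travellers fixed to their own suitcase, the other 9−j can be arranged in (9−j)! ways.
By inclusion–exclusion this is Σ_{j=0}^{9} (−1)^j C(9,j)·(9−j)!.
Computing: 362880 − 362880 + 181440 − 60480 + 15120 − 3024 + 504 − 72 + 9 − 1 = 133496.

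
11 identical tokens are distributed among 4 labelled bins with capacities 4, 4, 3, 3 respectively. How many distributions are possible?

20

Ignoring the caps, the number of non-negative solutions to x_1+…+x_4 = 11 is C(14,3) = 364.
Subtract solutions that violate a single cap (substitute x_i' = x_i − (cap_i+1)): x_1 ≥ 5 gives C(9,3) = 84; x_2 ≥ 5 gives C(9,3) = 84; x_3 ≥ 4 gives C(10,3) = 120; x_4 ≥ 4 gives C(10,3) = 120. Together 408.
Add back pairs where two caps are both exceeded: 4 + 10 + 10 + 10 + 10 + 20 = 64.
By inclusion–exclusion the count is 364 − 408 + 64 = 20.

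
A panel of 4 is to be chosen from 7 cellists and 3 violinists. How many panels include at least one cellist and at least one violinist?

With no constraint there are C(10,4) = 210 possible selections.
Selections missing a whole group: no cellists → C(3,4) = 0; no violinists → C(7,4) = 35.
Both groups omitted at once is impossible, so 210 − 35 = 175.

175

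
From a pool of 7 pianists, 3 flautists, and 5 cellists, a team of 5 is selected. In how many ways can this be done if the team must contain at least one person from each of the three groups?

1925

Unrestricted: C(15,5) = 3003 ways to pick any 5 of the 15.
Subtract selections that omit an entire group: no pianists → C(8,5) = 56; no flautists → C(12,5) = 792; no cellists → C(10,5) = 252.
Add back selections omitting two groups (i.e. drawn from a single group): C(7,5) + C(3,5) + C(5,5) = 22.
By inclusion–exclusion: 3003 − 1100 + 22 = 1925.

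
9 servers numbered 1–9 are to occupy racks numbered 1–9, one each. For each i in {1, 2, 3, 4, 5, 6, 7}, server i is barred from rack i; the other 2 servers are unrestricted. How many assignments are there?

165016

Let Aᵢ (for 1 ≤ i ≤ 7) be the placements that put server i in its forbidden rack. Any j of these fix j positions, leaving (9−j)! ways to fill the rest, and there are C(7,j) ways to pick which j.
By inclusion–exclusion, the number of valid placements is Σ_{j=0}^{7} (−1)^j C(7,j)·(9−j)!.
Computing: 362880 − 282240 + 105840 − 25200 + 4200 − 504 + 42 − 2 = 165016.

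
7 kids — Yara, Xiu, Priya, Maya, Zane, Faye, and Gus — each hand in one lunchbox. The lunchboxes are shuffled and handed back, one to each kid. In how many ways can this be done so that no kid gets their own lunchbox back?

Let Aᵢ be the assignments in which kid i gets their own lunchbox. We want the size of the complement of A₁∪…∪A_7.
By inclusion–exclusion this is Σ_{j=0}^{7} (−1)^j C(7,j)·(7−j)!.
Computing: 5040 − 5040 + 2520 − 840 + 210 − 42 + 7 − 1 = 1854.

1854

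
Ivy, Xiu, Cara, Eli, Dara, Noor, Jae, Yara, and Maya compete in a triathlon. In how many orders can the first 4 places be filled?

This is an ordered selection of 4 from 9: P(9,4).
That gives 9 × 8 × 7 × 6 = 3024.

3024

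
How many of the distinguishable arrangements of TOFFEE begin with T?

30

Fix T in the first position and arrange the remaining 5 letters.
Those 5 letters have E appearing twice and F appearing twice, giving (5)!/(2!·2!) = 30.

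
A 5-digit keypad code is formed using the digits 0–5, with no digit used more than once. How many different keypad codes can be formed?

720

With no repetition, fill the 5 digits in order: 6 choices, then 5, down to 2.
6 × 5 × 4 × 3 × 2 = 720.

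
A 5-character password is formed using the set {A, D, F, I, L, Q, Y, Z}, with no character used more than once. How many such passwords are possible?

6720

This is a permutation of 5 out of 8: P(8,5) = 8!/3!.
8 × 7 × 6 × 5 × 4 = 6720.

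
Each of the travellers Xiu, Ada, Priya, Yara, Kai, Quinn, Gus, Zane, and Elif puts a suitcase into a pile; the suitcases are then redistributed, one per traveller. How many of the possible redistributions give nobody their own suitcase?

This is the derangement count D_9: permutations of 9 items with no fixed point.
By inclusion–exclusion this is Σ_{j=0}^{9} (−1)^j C(9,j)·(9−j)!.
Computing: 362880 − 362880 + 181440 − 60480 + 15120 − 3024 + 504 − 72 + 9 − 1 = 133496.

133496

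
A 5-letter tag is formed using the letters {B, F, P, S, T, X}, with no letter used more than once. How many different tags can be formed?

With no repetition, fill the 5 letters in order: 6 choices, then 5, down to 2.
That product is 6 × 5 × 4 × 3 × 2 = 720.

720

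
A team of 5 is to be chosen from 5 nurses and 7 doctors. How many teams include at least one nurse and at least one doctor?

770

Total 5-person selections from all 12: C(12,5) = 792.
Subtract selections that omit an entire group: no nurses → C(7,5) = 21; no doctors → C(5,5) = 1.
Both groups omitted at once is impossible, so 792 − 22 = 770.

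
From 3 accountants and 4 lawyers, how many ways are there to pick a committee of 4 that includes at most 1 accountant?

Split by how many accountants are chosen (0 through 1).
Sum: C(3,0)·C(4,4) + C(3,1)·C(4,3) = 1 + 12 = 13.

13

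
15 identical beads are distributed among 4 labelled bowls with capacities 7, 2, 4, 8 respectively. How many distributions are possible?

60

By stars and bars, unrestricted non-negative solutions to x_1+…+x_4 = 15 number C(15+3,3) = 816.
Subtract solutions that violate a single cap (substitute x_i' = x_i − (cap_i+1)): x_1 ≥ 8 gives C(10,3) = 120; x_2 ≥ 3 gives C(15,3) = 455; x_3 ≥ 5 gives C(13,3) = 286; x_4 ≥ 9 gives C(9,3) = 84. Together 945.
Add back pairs where two caps are both exceeded: 35 + 10 + 0 + 120 + 20 + 4 = 189.
By inclusion–exclusion the count is 816 − 945 + 189 = 60.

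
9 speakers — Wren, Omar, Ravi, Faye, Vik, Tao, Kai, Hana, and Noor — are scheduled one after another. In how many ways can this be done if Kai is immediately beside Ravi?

80640

Treat {Kai, Ravi} as a single unit. There are 8 units to order, and the pair itself can be ordered 2 ways.
So the count is 2·(8)! = 80640.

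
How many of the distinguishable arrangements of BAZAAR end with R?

20

Fix R in the last position and arrange the remaining 5 letters.
Those 5 letters have A appearing 3 times, giving (5)!/(3!) = 20.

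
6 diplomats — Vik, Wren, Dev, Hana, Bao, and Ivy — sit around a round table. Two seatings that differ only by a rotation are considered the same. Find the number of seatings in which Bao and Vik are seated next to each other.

48

Treat {Bao, Vik} as one unit (2 internal orders) and seat the resulting 5 units around the table: (4)! circular arrangements.
So 2 × (4)! = 2 × 24 = 48.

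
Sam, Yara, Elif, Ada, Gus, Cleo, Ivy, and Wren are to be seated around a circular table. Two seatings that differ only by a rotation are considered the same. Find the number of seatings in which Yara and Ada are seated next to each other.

Glue Yara and Ada into a block (2 internal orders). Seating 7 units around a circle gives (6)! arrangements.
So 2 × (6)! = 2 × 720 = 1440.

1440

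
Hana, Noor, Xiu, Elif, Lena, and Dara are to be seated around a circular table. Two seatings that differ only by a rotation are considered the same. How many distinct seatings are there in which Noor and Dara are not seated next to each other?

72

All circular seatings of 6 people number (5)! = 120.
Seatings with Noor beside Dara: treat them as a block with 2 internal orders, giving 2 × (4)! = 48.
Subtracting, 120 − 48 = 72.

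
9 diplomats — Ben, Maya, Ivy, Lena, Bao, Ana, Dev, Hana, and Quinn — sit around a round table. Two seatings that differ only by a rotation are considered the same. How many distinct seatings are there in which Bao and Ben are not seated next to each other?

All circular seatings of 9 people number (8)! = 40320.
Seatings with Bao beside Ben: treat them as a block with 2 internal orders, giving 2 × (7)! = 10080.
Subtracting, 40320 − 10080 = 30240.

30240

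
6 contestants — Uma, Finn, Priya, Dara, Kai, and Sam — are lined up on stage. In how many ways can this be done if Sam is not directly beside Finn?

480

Of the 6! = 720 arrangements, those with Sam and Finn adjacent number 2 × 5! = 240 (treat the pair as a block with 2 internal orders).
Complementary counting: 720 − 240 = 480.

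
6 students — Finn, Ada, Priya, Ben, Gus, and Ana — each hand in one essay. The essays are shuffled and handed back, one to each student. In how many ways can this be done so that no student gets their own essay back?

Let Aᵢ be the assignments in which student i gets their own essay. We want the size of the complement of A₁∪…∪A_6.
By inclusion–exclusion this is Σ_{j=0}^{6} (−1)^j C(6,j)·(6−j)!.
Computing: 720 − 720 + 360 − 120 + 30 − 6 + 1 = 265.

265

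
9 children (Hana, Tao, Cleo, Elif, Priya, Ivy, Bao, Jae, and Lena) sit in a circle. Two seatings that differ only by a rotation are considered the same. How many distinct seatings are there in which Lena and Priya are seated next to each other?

Treat {Lena, Priya} as one unit (2 internal orders) and seat the resulting 8 units around the table: (7)! circular arrangements.
So 2 × (7)! = 2 × 5040 = 10080.

10080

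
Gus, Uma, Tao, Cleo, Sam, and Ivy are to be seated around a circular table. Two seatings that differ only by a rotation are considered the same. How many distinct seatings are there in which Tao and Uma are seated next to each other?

48

Treat {Tao, Uma} as one unit (2 internal orders) and seat the resulting 5 units around the table: (4)! circular arrangements.
So 2 × (4)! = 2 × 24 = 48.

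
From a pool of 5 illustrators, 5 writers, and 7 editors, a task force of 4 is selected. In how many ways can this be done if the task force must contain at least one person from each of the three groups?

Unrestricted: C(17,4) = 2380 ways to pick any 4 of the 17.
Subtract selections that omit an entire group: no illustrators → C(12,4) = 495; no writers → C(12,4) = 495; no editors → C(10,4) = 210.
Add back selections omitting two groups (i.e. drawn from a single group): C(5,4) + C(5,4) + C(7,4) = 45.
By inclusion–exclusion: 2380 − 1200 + 45 = 1225.

1225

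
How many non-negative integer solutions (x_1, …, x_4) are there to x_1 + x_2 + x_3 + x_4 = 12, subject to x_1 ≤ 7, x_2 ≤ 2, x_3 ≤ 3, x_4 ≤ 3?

Ignoring the caps, the number of non-negative solutions to x_1+…+x_4 = 12 is C(15,3) = 455.
Subtract solutions that violate a single cap (substitute x_i' = x_i − (cap_i+1)): x_1 ≥ 8 gives C(7,3) = 35; x_2 ≥ 3 gives C(12,3) = 220; x_3 ≥ 4 gives C(11,3) = 165; x_4 ≥ 4 gives C(11,3) = 165. Together 585.
Add back pairs where two caps are both exceeded: 4 + 1 + 1 + 56 + 56 + 35 = 153.
Subtract triples: 0 + 0 + 0 + 4 = 4.
By inclusion–exclusion the count is 455 − 585 + 153 − 4 = 19.

19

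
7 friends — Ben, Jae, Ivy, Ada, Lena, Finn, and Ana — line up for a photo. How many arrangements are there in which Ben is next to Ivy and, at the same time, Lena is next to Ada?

480

Treat {Ben,Ivy} as one block (2 orders) and {Lena,Ada} as another (2 orders).
That leaves 5 units to arrange: 2 × 2 × 5! = 4 × 120 = 480.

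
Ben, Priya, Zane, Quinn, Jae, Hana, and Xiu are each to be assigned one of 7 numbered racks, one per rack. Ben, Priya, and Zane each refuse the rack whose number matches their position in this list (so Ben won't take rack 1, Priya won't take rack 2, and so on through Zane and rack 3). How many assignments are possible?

Let Aᵢ (for i ∈ {1, 2, 3}) be the placements that put person i in their forbidden rack. Any j of these fix j positions, leaving (7−j)! ways to fill the rest, and there are C(3,j) ways to pick which j.
By inclusion–exclusion, the number of valid placements is Σ_{j=0}^{3} (−1)^j C(3,j)·(7−j)!.
Computing: 5040 − 2160 + 360 − 24 = 3216.

3216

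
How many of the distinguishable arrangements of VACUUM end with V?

Fix V in the last position and arrange the remaining 5 letters.
Those 5 letters have U appearing twice, giving (5)!/(2!) = 60.

60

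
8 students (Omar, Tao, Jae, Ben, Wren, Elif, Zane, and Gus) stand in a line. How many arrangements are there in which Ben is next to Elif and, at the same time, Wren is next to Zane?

2880

Treat {Ben,Elif} as one block (2 orders) and {Wren,Zane} as another (2 orders).
That leaves 6 units to arrange: 2 × 2 × 6! = 4 × 720 = 2880.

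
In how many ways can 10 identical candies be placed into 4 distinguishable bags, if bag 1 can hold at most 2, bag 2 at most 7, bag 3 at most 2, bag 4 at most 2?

By stars and bars, unrestricted non-negative solutions to x_1+…+x_4 = 10 number C(10+3,3) = 286.
Subtract solutions that violate a single cap (substitute x_i' = x_i − (cap_i+1)): x_1 ≥ 3 gives C(10,3) = 120; x_2 ≥ 8 gives C(5,3) = 10; x_3 ≥ 3 gives C(10,3) = 120; x_4 ≥ 3 gives C(10,3) = 120. Together 370.
Add back pairs where two caps are both exceeded: 0 + 35 + 35 + 0 + 0 + 35 = 105.
Subtract triples: 0 + 0 + 4 + 0 = 4.
By inclusion–exclusion the count is 286 − 370 + 105 − 4 = 17.

17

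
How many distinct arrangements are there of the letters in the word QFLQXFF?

The 7 letters of QFLQXFF have repeats: F appearing 3 times and Q appearing twice.
The number of distinct arrangements is 7!/(3!·2!) = 5040/12 = 420.

420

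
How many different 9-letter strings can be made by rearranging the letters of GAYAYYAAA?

The 9 letters of GAYAYYAAA have repeats: A appearing 5 times and Y appearing 3 times.
Dividing 9! = 362880 by 5!·3! = 720 for the repeated letters gives 504.

504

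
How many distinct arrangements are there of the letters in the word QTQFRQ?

120

The 6 letters of QTQFRQ have repeats: Q appearing 3 times.
The number of distinct arrangements is 6!/(3!) = 720/6 = 120.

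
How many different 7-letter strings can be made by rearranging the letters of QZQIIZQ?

210

The 7 letters of QZQIIZQ have repeats: I appearing twice, Q appearing 3 times, and Z appearing twice.
Dividing 7! = 5040 by 3!·2!·2! = 24 for the repeated letters gives 210.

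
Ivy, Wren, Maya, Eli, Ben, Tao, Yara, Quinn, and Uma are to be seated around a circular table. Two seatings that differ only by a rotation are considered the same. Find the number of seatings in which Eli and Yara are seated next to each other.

10080

Treat {Eli, Yara} as one unit (2 internal orders) and seat the resulting 8 units around the table: (7)! circular arrangements.
So 2 × (7)! = 2 × 5040 = 10080.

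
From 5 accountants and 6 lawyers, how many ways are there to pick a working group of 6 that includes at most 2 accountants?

Split by how many accountants are chosen (0 through 2).
Sum: C(5,0)·C(6,6) + C(5,1)·C(6,5) + C(5,2)·C(6,4) = 1 + 30 + 150 = 181.

181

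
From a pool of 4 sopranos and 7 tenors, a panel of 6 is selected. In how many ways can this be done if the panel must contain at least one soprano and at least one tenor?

455

Unrestricted: C(11,6) = 462 ways to pick any 6 of the 11.
Selections missing a whole group: no sopranos → C(7,6) = 7; no tenors → C(4,6) = 0.
Both groups omitted at once is impossible, so 462 − 7 = 455.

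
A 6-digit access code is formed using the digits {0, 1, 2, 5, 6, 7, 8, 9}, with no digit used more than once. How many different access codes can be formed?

20160

This is a permutation of 6 out of 8: P(8,6) = 8!/2!.
That product is 8 × 7 × 6 × 5 × 4 × 3 = 20160.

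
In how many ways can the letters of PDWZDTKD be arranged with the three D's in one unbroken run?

720

Treat the 3 copies of D as a single block. The multiset to arrange is then {DDD, K, P, T, W, Z}, 6 items in all.
All 6 items are distinct, so there are (6)! = 720 arrangements.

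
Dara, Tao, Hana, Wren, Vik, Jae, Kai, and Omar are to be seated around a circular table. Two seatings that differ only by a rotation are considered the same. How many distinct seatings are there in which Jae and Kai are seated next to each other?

1440

Treat {Jae, Kai} as one unit (2 internal orders) and seat the resulting 7 units around the table: (6)! circular arrangements.
So 2 × (6)! = 2 × 720 = 1440.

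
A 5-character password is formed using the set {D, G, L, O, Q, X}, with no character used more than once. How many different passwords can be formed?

720

With no repetition, fill the 5 characters in order: 6 choices, then 5, down to 2.
That product is 6 × 5 × 4 × 3 × 2 = 720.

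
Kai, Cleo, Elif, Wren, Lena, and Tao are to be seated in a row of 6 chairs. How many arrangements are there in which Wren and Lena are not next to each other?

Of the 6! = 720 arrangements, those with Wren and Lena adjacent number 2 × 5! = 240 (treat the pair as a block with 2 internal orders).
So 720 − 240 = 480 arrangements keep them apart.

480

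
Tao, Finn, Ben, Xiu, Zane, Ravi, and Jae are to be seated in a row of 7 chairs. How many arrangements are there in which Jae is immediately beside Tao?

Place the 5 others and the Jae-Tao pair as 6 objects in a line; the pair has 2 internal arrangements.
So the count is 2·(6)! = 1440.

1440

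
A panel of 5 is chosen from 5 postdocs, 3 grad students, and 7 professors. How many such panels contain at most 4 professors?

2982

Split by how many professors are chosen (0 through 4).
Sum: C(7,0)·C(8,5) + C(7,1)·C(8,4) + C(7,2)·C(8,3) + C(7,3)·C(8,2) + C(7,4)·C(8,1) = 56 + 490 + 1176 + 980 + 280 = 2982.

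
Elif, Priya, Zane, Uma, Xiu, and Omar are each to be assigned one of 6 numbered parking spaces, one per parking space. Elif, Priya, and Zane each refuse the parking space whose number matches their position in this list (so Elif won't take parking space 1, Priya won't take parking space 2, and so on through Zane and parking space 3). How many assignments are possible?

Let Aᵢ (for i ∈ {1, 2, 3}) be the placements that put person i in their forbidden parking space. Any j of these fix j positions, leaving (6−j)! ways to fill the rest, and there are C(3,j) ways to pick which j.
By inclusion–exclusion, the number of valid placements is Σ_{j=0}^{3} (−1)^j C(3,j)·(6−j)!.
Computing: 720 − 360 + 72 − 6 = 426.

426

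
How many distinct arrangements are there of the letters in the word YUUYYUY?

YUUYYUY has 7 letters with U appearing 3 times and Y appearing 4 times.
Dividing 7! = 5040 by 4!·3! = 144 for the repeated letters gives 35.

35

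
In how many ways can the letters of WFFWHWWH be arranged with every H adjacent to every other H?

Treat the 2 copies of H as a single block. The multiset to arrange is then {HH, F, F, W, W, W, W}, 7 items in all.
That gives (7)!/(4!·2!) = 105 arrangements.

105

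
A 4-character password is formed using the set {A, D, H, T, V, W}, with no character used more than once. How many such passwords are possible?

360

This is a permutation of 4 out of 6: P(6,4) = 6!/2!.
6 × 5 × 4 × 3 = 360.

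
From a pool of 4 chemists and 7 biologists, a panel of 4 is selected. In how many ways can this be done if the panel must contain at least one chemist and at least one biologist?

294

Unrestricted: C(11,4) = 330 ways to pick any 4 of the 11.
Selections missing a whole group: no chemists → C(7,4) = 35; no biologists → C(4,4) = 1.
Both groups omitted at once is impossible, so 330 − 36 = 294.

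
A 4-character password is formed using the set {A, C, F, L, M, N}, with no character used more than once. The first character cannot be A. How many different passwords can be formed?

300

The first character has 6−1 = 5 choices (anything except A).
The remaining 3 characters are filled from the other 5 symbols without repetition: 5 × 4 × 3 = 60.
Total: 5 × 60 = 300.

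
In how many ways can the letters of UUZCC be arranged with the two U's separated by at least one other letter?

18

Total arrangements of UUZCC: 5!/(2!·2!) = 30.
Arrangements with the U's together: treat UU as one letter, giving (4)!/(2!) = 12.
Subtracting, 30 − 12 = 18 arrangements keep the U's apart.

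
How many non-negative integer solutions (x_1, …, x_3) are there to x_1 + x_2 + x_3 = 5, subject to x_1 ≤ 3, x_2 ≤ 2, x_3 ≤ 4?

Ignoring the caps, the number of non-negative solutions to x_1+…+x_3 = 5 is C(7,2) = 21.
Subtract solutions that violate a single cap (substitute x_i' = x_i − (cap_i+1)): x_1 ≥ 4 gives C(3,2) = 3; x_2 ≥ 3 gives C(4,2) = 6; x_3 ≥ 5 gives C(2,2) = 1. Together 10.
No two caps can be exceeded simultaneously, so the pair terms are all 0.
By inclusion–exclusion the count is 21 − 10 + 0 = 11.

11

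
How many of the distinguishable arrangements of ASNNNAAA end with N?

105

Fix N in the last position and arrange the remaining 7 letters.
Those 7 letters have A appearing 4 times and N appearing twice, giving (7)!/(4!·2!) = 105.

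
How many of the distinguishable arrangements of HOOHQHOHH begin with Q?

With the first slot taken by Q, it remains to arrange the other 8 letters (HOOHHOHH).
Those 8 letters have H appearing 5 times and O appearing 3 times, giving (8)!/(5!·3!) = 56.

56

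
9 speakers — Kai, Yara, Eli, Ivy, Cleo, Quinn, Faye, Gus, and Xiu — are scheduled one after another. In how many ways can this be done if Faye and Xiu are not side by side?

282240

There are 9! = 362880 arrangements in all. If Faye and Xiu are adjacent, merging them into one block gives 2·(8)! = 80640 arrangements.
Complementary counting: 362880 − 80640 = 282240.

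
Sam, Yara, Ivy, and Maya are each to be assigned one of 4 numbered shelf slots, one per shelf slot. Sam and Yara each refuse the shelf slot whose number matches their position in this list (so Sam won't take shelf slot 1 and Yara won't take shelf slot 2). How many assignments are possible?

Let Aᵢ (for i ∈ {1, 2}) be the placements that put person i in their forbidden shelf slot. Any j of these fix j positions, leaving (4−j)! ways to fill the rest, and there are C(2,j) ways to pick which j.
By inclusion–exclusion, the number of valid placements is Σ_{j=0}^{2} (−1)^j C(2,j)·(4−j)!.
Computing: 24 − 12 + 2 = 14.

14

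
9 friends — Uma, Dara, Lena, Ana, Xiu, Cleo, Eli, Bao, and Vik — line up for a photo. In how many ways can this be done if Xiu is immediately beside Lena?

80640

Glue Xiu and Lena into one block (2 internal orders), leaving 8 units to arrange in a row.
So the count is 2·(8)! = 80640.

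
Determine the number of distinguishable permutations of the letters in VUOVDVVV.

Letter multiplicities in VUOVDVVV: D×1, O×1, U×1, V×5.
The number of distinct arrangements is 8!/(5!) = 40320/120 = 336.

336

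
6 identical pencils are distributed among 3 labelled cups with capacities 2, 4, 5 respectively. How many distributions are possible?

14

By stars and bars, unrestricted non-negative solutions to x_1+…+x_3 = 6 number C(6+2,2) = 28.
Subtract solutions that violate a single cap (substitute x_i' = x_i − (cap_i+1)): x_1 ≥ 3 gives C(5,2) = 10; x_2 ≥ 5 gives C(3,2) = 3; x_3 ≥ 6 gives C(2,2) = 1. Together 14.
No two caps can be exceeded simultaneously, so the pair terms are all 0.
By inclusion–exclusion the count is 28 − 14 + 0 = 14.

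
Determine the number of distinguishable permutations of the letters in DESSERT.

1260

The 7 letters of DESSERT have repeats: E appearing twice and S appearing twice.
Dividing 7! = 5040 by 2!·2! = 4 for the repeated letters gives 1260.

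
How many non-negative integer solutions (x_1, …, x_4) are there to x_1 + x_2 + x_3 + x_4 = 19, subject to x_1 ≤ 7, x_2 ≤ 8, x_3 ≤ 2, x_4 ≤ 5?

19

By stars and bars, unrestricted non-negative solutions to x_1+…+x_4 = 19 number C(19+3,3) = 1540.
Subtract solutions that violate a single cap (substitute x_i' = x_i − (cap_i+1)): x_1 ≥ 8 gives C(14,3) = 364; x_2 ≥ 9 gives C(13,3) = 286; x_3 ≥ 3 gives C(19,3) = 969; x_4 ≥ 6 gives C(16,3) = 560. Together 2179.
Add back pairs where two caps are both exceeded: 10 + 165 + 56 + 120 + 35 + 286 = 672.
Subtract triples: 0 + 0 + 10 + 4 = 14.
By inclusion–exclusion the count is 1540 − 2179 + 672 − 14 = 19.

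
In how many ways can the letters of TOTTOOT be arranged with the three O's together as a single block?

5

Treat the 3 copies of O as a single block. The multiset to arrange is then {OOO, T, T, T, T}, 5 items in all.
That gives (5)!/(4!) = 5 arrangements.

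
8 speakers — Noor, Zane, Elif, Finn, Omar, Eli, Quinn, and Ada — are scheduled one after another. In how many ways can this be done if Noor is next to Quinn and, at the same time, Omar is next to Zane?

2880

Treat {Noor,Quinn} as one block (2 orders) and {Omar,Zane} as another (2 orders).
That leaves 6 units to arrange: 2 × 2 × 6! = 4 × 720 = 2880.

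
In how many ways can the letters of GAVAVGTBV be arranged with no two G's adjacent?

11760

Total arrangements of GAVAVGTBV: 9!/(3!·2!·2!) = 15120.
If the two G's are adjacent, glue them into one block, leaving 8 items to arrange: (8)!/(3!·2!) = 3360 ways.
Hence 15120 − 3360 = 11760.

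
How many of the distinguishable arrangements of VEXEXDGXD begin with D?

3360

With the first slot taken by D, it remains to arrange the other 8 letters (VEXEXGXD).
Those 8 letters have E appearing twice and X appearing 3 times, giving (8)!/(3!·2!) = 3360.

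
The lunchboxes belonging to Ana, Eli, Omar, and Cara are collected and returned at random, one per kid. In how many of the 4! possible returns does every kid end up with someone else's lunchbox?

Let Aᵢ be the assignments in which kid i gets their own lunchbox. We want the size of the complement of A₁∪…∪A_4.
By inclusion–exclusion this is Σ_{j=0}^{4} (−1)^j C(4,j)·(4−j)!.
Computing: 24 − 24 + 12 − 4 + 1 = 9.

9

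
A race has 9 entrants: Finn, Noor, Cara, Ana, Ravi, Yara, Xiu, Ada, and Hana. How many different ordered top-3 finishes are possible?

504

There are 9 choices for 1st place, 8 for 2nd, and 7 for 3rd.
That gives 9 × 8 × 7 = 504.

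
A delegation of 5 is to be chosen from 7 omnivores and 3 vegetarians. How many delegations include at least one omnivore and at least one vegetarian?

231

With no constraint there are C(10,5) = 252 possible selections.
Subtract selections that omit an entire group: no omnivores → C(3,5) = 0; no vegetarians → C(7,5) = 21.
Both groups omitted at once is impossible, so 252 − 21 = 231.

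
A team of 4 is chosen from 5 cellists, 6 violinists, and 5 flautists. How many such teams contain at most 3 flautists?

Split by how many flautists are chosen (0 through 3).
Sum: C(5,0)·C(11,4) + C(5,1)·C(11,3) + C(5,2)·C(11,2) + C(5,3)·C(11,1) = 330 + 825 + 550 + 110 = 1815.

1815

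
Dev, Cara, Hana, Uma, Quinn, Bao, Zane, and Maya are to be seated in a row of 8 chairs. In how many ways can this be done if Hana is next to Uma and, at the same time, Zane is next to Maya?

2880

Treat {Hana,Uma} as one block (2 orders) and {Zane,Maya} as another (2 orders).
That leaves 6 units to arrange: 2 × 2 × 6! = 4 × 720 = 2880.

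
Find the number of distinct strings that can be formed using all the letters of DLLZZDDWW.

7560

DLLZZDDWW has 9 letters with D appearing 3 times, L appearing twice, W appearing twice, and Z appearing twice.
So there are 9! / (3!·2!·2!·2!) = 7560 distinguishable arrangements.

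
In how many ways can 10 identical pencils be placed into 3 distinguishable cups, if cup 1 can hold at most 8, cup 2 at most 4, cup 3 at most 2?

By stars and bars, unrestricted non-negative solutions to x_1+…+x_3 = 10 number C(10+2,2) = 66.
Subtract solutions that violate a single cap (substitute x_i' = x_i − (cap_i+1)): x_1 ≥ 9 gives C(3,2) = 3; x_2 ≥ 5 gives C(7,2) = 21; x_3 ≥ 3 gives C(9,2) = 36. Together 60.
Add back pairs where two caps are both exceeded: 0 + 0 + 6 = 6.
By inclusion–exclusion the count is 66 − 60 + 6 = 12.

12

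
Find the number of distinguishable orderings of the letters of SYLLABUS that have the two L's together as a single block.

2520

Treat the 2 copies of L as a single block. The multiset to arrange is then {LL, A, B, S, S, U, Y}, 7 items in all.
That gives (7)!/(2!) = 2520 arrangements.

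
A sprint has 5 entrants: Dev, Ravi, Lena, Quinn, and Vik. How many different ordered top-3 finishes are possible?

60

This is an ordered selection of 3 from 5: P(5,3).
That gives 5 × 4 × 3 = 60.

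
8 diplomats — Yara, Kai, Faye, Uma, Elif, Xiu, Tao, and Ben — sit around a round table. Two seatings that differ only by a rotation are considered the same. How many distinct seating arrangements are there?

Seat Yara anywhere (absorbing the rotational symmetry), then permute the other 7: (7)! = 5040.

5040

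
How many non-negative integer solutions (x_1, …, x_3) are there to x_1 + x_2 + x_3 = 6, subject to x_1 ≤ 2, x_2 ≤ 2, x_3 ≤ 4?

Without the upper bounds there are C(8,2) = 28 ways to split 6 among 3 variables.
Subtract solutions that violate a single cap (substitute x_i' = x_i − (cap_i+1)): x_1 ≥ 3 gives C(5,2) = 10; x_2 ≥ 3 gives C(5,2) = 10; x_3 ≥ 5 gives C(3,2) = 3. Together 23.
Add back pairs where two caps are both exceeded: 1 + 0 + 0 = 1.
By inclusion–exclusion the count is 28 − 23 + 1 = 6.

6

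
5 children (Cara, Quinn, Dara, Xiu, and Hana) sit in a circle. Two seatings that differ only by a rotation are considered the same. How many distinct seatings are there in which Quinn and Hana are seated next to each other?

12

Glue Quinn and Hana into a block (2 internal orders). Seating 4 units around a circle gives (3)! arrangements.
So 2 × (3)! = 2 × 6 = 12.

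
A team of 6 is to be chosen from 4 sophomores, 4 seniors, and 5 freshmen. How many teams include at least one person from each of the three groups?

Total 6-person selections from all 13: C(13,6) = 1716.
Subtract selections that omit an entire group: no sophomores → C(9,6) = 84; no seniors → C(9,6) = 84; no freshmen → C(8,6) = 28.
Add back selections omitting two groups (i.e. drawn from a single group): C(4,6) + C(4,6) + C(5,6) = 0.
By inclusion–exclusion: 1716 − 196 + 0 = 1520.

1520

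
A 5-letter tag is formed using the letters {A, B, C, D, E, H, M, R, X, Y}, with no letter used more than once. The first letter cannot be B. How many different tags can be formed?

27216

The first letter has 10−1 = 9 choices (anything except B).
The remaining 4 letters are filled from the other 9 symbols without repetition: 9 × 8 × 7 × 6 = 3024.
Total: 9 × 3024 = 27216.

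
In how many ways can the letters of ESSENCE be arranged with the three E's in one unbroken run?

60

Treat the 3 copies of E as a single block. The multiset to arrange is then {EEE, C, N, S, S}, 5 items in all.
That gives (5)!/(2!) = 60 arrangements.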